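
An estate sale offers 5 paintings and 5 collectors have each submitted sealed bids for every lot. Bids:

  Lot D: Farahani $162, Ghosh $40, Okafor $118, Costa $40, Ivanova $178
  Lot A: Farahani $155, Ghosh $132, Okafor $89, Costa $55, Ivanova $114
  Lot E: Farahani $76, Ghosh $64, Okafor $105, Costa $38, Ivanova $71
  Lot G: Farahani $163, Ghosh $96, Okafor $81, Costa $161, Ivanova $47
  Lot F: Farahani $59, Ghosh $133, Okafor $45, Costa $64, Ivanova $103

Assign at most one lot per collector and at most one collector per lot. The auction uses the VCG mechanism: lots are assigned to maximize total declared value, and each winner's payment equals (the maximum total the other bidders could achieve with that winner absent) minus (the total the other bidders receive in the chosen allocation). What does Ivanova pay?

Ivanova pays $13.

Efficient allocation: Farahani→Lot A ($155), Ghosh→Lot F ($133), Okafor→Lot E ($105), Costa→Lot G ($161), Ivanova→Lot D ($178); total welfare W = $732.
Ivanova receives Lot D at value $178, so the others get W − 178 = $554.
Without Ivanova: best allocation of the remaining 4 bidders over all 5 lots is Farahani→Lot A ($155), Ghosh→Lot F ($133), Okafor→Lot D ($118), Costa→Lot G ($161), total $567.
VCG payment = (others' best without Ivanova) − (others' welfare with Ivanova) = 567 − 554 = $13.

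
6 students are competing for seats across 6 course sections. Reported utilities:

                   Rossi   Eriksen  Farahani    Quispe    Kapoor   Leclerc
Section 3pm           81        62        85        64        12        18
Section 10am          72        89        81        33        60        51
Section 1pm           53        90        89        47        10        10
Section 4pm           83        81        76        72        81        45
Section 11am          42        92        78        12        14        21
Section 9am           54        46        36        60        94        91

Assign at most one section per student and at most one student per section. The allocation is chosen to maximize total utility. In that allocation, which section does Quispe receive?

Optimal: Rossi→Section 10am (72 points), Eriksen→Section 11am (92 points), Farahani→Section 1pm (89 points), Quispe→Section 3pm (64 points), Kapoor→Section 4pm (81 points), Leclerc→Section 9am (91 points) — total 72+92+89+64+81+91 = 489 points.
Row-greedy (each student in turn takes its best remaining section) gives 473 points, worse by 16.
Checked against all permutations: 489 points is optimal.
Quispe's own top section is Section 4pm (72 points), but forcing Quispe→Section 4pm and reassigning the rest optimally gives only 485 points — worse by 4.

Quispe receives Section 3pm.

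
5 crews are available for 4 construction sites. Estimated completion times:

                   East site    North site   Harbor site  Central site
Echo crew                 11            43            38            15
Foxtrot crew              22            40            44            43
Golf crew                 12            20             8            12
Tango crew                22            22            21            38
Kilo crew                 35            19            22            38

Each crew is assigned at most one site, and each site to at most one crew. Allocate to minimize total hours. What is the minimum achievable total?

Min total: 63 hours

Optimal: Echo crew→East site (11 hours), Kilo crew→North site (19 hours), Tango crew→Harbor site (21 hours), Golf crew→Central site (12 hours) — total 11+19+21+12 = 63 hours.
Swapping Echo crew↔Golf crew (Echo crew→Central site 15 hours, Golf crew→East site 12 hours) adds 4.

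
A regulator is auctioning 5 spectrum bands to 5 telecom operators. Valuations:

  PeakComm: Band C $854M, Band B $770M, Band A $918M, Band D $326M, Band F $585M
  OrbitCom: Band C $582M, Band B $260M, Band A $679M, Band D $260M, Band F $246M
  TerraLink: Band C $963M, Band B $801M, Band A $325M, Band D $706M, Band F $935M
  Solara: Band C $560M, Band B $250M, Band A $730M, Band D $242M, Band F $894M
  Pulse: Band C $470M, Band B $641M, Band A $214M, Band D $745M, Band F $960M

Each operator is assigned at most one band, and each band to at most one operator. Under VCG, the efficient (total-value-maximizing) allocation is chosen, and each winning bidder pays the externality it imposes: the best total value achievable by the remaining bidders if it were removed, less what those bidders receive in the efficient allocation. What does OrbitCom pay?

OrbitCom pays $148M.

Efficient allocation: PeakComm→Band B ($770M), OrbitCom→Band A ($679M), TerraLink→Band C ($963M), Solara→Band F ($894M), Pulse→Band D ($745M); total welfare W = $4051M.
OrbitCom receives Band A at value $679M, so the others get W − 679 = $3372M.
Without OrbitCom: best allocation of the remaining 4 bidders over all 5 bands is PeakComm→Band A ($918M), TerraLink→Band C ($963M), Solara→Band F ($894M), Pulse→Band D ($745M), total $3520M.
VCG payment = (others' best without OrbitCom) − (others' welfare with OrbitCom) = 3520 − 3372 = $148M.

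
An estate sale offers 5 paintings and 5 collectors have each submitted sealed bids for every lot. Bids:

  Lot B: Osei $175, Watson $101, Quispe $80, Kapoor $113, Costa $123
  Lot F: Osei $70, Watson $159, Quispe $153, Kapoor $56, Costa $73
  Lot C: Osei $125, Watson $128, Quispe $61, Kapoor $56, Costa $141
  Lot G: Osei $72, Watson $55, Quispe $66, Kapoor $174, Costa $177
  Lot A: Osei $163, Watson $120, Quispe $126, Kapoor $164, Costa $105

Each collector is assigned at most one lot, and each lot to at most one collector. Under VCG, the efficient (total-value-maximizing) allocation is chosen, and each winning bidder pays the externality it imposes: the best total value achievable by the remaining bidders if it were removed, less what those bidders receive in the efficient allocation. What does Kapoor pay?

Efficient allocation: Osei→Lot B ($175), Watson→Lot C ($128), Quispe→Lot F ($153), Kapoor→Lot A ($164), Costa→Lot G ($177); total welfare W = $797.
Kapoor receives Lot A at value $164, so the others get W − 164 = $633.
Without Kapoor: best allocation of the remaining 4 bidders over all 5 lots is Osei→Lot B ($175), Watson→Lot F ($159), Quispe→Lot A ($126), Costa→Lot G ($177), total $637.
VCG payment = (others' best without Kapoor) − (others' welfare with Kapoor) = 637 − 633 = $4.

Kapoor pays $4.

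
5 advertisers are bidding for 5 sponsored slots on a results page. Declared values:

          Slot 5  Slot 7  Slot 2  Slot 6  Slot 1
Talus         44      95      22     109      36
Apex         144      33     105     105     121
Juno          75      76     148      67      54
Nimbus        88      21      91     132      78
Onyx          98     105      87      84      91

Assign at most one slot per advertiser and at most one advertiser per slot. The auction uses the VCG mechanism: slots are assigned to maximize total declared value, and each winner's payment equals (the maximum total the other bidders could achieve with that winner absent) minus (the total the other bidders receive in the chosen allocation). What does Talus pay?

Talus pays $14.

Efficient allocation: Talus→Slot 7 ($95), Apex→Slot 5 ($144), Juno→Slot 2 ($148), Nimbus→Slot 6 ($132), Onyx→Slot 1 ($91); total welfare W = $610.
Talus receives Slot 7 at value $95, so the others get W − 95 = $515.
Without Talus: best allocation of the remaining 4 bidders over all 5 slots is Apex→Slot 5 ($144), Juno→Slot 2 ($148), Nimbus→Slot 6 ($132), Onyx→Slot 7 ($105), total $529.
VCG payment = (others' best without Talus) − (others' welfare with Talus) = 529 − 515 = $14.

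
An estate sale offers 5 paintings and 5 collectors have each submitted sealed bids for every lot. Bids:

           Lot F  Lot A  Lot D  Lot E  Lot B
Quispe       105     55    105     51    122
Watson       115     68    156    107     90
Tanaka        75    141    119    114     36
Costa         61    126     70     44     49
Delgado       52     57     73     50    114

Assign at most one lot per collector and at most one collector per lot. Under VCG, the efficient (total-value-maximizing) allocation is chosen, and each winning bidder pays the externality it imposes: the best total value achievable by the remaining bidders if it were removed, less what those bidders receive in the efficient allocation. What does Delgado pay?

Delgado pays $17.

Efficient allocation: Quispe→Lot F ($105), Watson→Lot D ($156), Tanaka→Lot E ($114), Costa→Lot A ($126), Delgado→Lot B ($114); total welfare W = $615.
Delgado receives Lot B at value $114, so the others get W − 114 = $501.
Without Delgado: best allocation of the remaining 4 bidders over all 5 lots is Quispe→Lot B ($122), Watson→Lot D ($156), Tanaka→Lot E ($114), Costa→Lot A ($126), total $518.
VCG payment = (others' best without Delgado) − (others' welfare with Delgado) = 518 − 501 = $17.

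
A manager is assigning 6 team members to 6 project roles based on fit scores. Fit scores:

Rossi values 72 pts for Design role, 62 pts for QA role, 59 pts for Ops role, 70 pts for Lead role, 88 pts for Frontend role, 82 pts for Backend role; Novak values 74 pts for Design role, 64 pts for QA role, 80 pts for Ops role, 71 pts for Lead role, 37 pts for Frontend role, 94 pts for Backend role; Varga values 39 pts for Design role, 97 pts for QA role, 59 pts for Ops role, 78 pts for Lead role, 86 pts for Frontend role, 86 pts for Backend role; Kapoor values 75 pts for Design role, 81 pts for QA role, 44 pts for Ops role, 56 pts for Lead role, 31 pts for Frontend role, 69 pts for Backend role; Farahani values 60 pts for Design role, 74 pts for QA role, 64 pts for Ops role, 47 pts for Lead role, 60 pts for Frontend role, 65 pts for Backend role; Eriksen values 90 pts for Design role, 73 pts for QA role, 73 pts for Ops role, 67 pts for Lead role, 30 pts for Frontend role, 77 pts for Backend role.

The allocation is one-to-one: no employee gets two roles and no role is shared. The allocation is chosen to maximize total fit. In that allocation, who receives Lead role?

Treat this as an assignment problem: match each employee to one role.
Optimal: Rossi→Frontend role (88 pts), Novak→Backend role (94 pts), Varga→Lead role (78 pts), Kapoor→QA role (81 pts), Farahani→Ops role (64 pts), Eriksen→Design role (90 pts) — total 88+94+78+81+64+90 = 495 pts.
Row-greedy (each employee in turn takes its best remaining role) gives 485 pts, worse by 10.
Next-best assignment: Rossi→Frontend role, Novak→Backend role, Varga→QA role, Kapoor→Lead role, Farahani→Ops role, Eriksen→Design role = 489 pts.
Every other assignment is strictly worse.
Varga's own top role is QA role (97 pts), but forcing Varga→QA role and reassigning the rest optimally gives only 489 pts — worse by 6.

Varga receives Lead role.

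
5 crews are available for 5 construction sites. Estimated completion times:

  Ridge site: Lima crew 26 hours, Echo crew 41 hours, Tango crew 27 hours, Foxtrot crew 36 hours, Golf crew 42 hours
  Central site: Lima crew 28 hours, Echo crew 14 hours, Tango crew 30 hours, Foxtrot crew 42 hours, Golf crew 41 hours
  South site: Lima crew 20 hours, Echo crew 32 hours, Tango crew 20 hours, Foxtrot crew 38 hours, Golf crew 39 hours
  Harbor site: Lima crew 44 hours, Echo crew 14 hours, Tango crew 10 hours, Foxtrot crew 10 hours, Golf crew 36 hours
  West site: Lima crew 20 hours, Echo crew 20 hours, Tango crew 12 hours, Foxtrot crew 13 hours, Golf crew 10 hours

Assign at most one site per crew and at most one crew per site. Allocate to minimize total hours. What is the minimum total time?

Treat this as an assignment problem: match each crew to one site.
Optimal: Lima crew→Ridge site (26 hours), Echo crew→Central site (14 hours), Tango crew→South site (20 hours), Foxtrot crew→Harbor site (10 hours), Golf crew→West site (10 hours) — total 26+14+20+10+10 = 80 hours.
Next-best assignment: Lima crew→South site, Echo crew→Central site, Tango crew→Ridge site, Foxtrot crew→Harbor site, Golf crew→West site = 81 hours.

Min total: 80 hours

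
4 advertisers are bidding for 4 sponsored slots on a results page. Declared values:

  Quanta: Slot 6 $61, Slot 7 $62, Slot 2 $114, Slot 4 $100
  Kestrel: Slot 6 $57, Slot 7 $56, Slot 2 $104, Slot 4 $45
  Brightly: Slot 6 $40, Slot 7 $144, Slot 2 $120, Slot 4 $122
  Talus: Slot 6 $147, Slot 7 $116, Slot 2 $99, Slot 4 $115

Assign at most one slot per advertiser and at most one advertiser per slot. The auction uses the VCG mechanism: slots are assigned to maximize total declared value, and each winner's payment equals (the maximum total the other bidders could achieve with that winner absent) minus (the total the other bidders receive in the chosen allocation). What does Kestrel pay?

Kestrel pays $14.

Efficient allocation: Quanta→Slot 4 ($100), Kestrel→Slot 2 ($104), Brightly→Slot 7 ($144), Talus→Slot 6 ($147); total welfare W = $495.
Kestrel receives Slot 2 at value $104, so the others get W − 104 = $391.
Without Kestrel: best allocation of the remaining 3 bidders over all 4 slots is Quanta→Slot 2 ($114), Brightly→Slot 7 ($144), Talus→Slot 6 ($147), total $405.
VCG payment = (others' best without Kestrel) − (others' welfare with Kestrel) = 405 − 391 = $14.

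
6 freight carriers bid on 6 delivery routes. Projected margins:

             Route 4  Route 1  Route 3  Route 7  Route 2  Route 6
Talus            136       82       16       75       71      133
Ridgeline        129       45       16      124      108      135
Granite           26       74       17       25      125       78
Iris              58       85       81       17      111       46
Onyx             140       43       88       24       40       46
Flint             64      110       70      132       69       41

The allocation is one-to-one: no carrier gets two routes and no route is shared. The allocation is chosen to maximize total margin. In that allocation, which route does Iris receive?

Iris receives Route 3.

Treat this as an assignment problem: match each carrier to one route.
Optimal: Talus→Route 6 ($133k), Ridgeline→Route 7 ($124k), Granite→Route 2 ($125k), Iris→Route 3 ($81k), Onyx→Route 4 ($140k), Flint→Route 1 ($110k) — total 133+124+125+81+140+110 = $713k.
Max-entry greedy (repeatedly take the single best remaining cell) gives $633k, worse by 80.
Next-best assignment: Talus→Route 4, Ridgeline→Route 6, Granite→Route 2, Iris→Route 1, Onyx→Route 3, Flint→Route 7 = $701k.
Checked against all permutations: $713k is optimal.
Iris's own top route is Route 2 ($111k), but forcing Iris→Route 2 and reassigning the rest optimally gives only $676k — worse by 37.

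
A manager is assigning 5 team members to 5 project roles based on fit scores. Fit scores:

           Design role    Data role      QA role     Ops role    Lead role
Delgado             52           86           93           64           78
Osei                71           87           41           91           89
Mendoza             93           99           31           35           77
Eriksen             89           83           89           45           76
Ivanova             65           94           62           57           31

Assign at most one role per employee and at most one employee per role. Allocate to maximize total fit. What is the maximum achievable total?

Max total: 447 pts

This is a one-to-one assignment (maximum-weight bipartite matching).
Optimal: Delgado→QA role (93 pts), Osei→Ops role (91 pts), Mendoza→Design role (93 pts), Eriksen→Lead role (76 pts), Ivanova→Data role (94 pts) — total 93+91+93+76+94 = 447 pts.
Row-greedy (each employee in turn takes its best remaining role) gives 403 pts, worse by 44.
Next-best assignment: Delgado→Lead role, Osei→Ops role, Mendoza→Design role, Eriksen→QA role, Ivanova→Data role = 445 pts.
Swapping Delgado↔Ivanova (Delgado→Data role 86 pts, Ivanova→QA role 62 pts) loses 39.
Checked against all permutations: 447 pts is optimal.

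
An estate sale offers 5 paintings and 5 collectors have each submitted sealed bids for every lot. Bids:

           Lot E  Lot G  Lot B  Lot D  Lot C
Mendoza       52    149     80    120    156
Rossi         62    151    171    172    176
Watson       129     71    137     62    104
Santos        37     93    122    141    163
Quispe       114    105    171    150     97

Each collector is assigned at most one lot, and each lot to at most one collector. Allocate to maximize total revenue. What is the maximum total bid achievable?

Treat this as an assignment problem: match each collector to one lot.
Optimal: Mendoza→Lot G ($149), Rossi→Lot D ($172), Watson→Lot E ($129), Santos→Lot C ($163), Quispe→Lot B ($171) — total 149+172+129+163+171 = $784.
Column-greedy (each lot in turn goes to its best remaining collector) gives $748, worse by 36.
Swapping Quispe↔Mendoza (Quispe→Lot G $105, Mendoza→Lot B $80) loses 135.

Maximum total: $784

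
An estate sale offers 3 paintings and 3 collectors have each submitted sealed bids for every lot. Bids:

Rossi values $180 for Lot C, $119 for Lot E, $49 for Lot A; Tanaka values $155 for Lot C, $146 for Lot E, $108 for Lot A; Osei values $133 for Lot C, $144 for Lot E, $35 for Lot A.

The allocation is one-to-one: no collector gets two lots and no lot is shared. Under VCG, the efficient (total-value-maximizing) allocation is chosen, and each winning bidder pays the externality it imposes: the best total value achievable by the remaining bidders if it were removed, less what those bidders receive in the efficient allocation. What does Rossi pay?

Rossi pays $47.

Efficient allocation: Rossi→Lot C ($180), Tanaka→Lot A ($108), Osei→Lot E ($144); total welfare W = $432.
Rossi receives Lot C at value $180, so the others get W − 180 = $252.
Without Rossi: best allocation of the remaining 2 bidders over all 3 lots is Tanaka→Lot C ($155), Osei→Lot E ($144), total $299.
VCG payment = (others' best without Rossi) − (others' welfare with Rossi) = 299 − 252 = $47.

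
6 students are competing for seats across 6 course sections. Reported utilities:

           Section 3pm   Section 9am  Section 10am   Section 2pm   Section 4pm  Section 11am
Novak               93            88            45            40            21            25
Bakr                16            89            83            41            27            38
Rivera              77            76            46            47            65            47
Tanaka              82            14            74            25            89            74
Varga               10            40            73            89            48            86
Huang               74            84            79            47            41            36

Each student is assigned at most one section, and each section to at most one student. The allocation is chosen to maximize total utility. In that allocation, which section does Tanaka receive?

Tanaka receives Section 11am.

Treat this as an assignment problem: match each student to one section.
Optimal: Novak→Section 3pm (93 points), Bakr→Section 9am (89 points), Rivera→Section 4pm (65 points), Tanaka→Section 11am (74 points), Varga→Section 2pm (89 points), Huang→Section 10am (79 points) — total 93+89+65+74+89+79 = 489 points.
Max-entry greedy (repeatedly take the single best remaining cell) gives 486 points, worse by 3.
Next-best assignment: Novak→Section 3pm, Bakr→Section 10am, Rivera→Section 4pm, Tanaka→Section 11am, Varga→Section 2pm, Huang→Section 9am = 488 points.
Tanaka's own top section is Section 4pm (89 points), but forcing Tanaka→Section 4pm and reassigning the rest optimally gives only 486 points — worse by 3.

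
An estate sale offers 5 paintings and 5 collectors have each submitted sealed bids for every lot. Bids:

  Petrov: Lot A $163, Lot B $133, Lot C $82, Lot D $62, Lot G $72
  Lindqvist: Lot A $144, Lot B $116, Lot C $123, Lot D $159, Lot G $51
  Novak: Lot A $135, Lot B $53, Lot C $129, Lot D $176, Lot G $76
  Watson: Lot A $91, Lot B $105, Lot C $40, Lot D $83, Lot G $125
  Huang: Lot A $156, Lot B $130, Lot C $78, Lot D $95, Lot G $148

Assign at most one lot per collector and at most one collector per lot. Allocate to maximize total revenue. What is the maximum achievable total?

Maximum total: $717

This is a one-to-one assignment (maximum-weight bipartite matching).
Optimal: Petrov→Lot A ($163), Lindqvist→Lot C ($123), Novak→Lot D ($176), Watson→Lot G ($125), Huang→Lot B ($130) — total 163+123+176+125+130 = $717.
Max-entry greedy (repeatedly take the single best remaining cell) gives $715, worse by 2.
Swapping Novak↔Lindqvist (Novak→Lot C $129, Lindqvist→Lot D $159) loses 11.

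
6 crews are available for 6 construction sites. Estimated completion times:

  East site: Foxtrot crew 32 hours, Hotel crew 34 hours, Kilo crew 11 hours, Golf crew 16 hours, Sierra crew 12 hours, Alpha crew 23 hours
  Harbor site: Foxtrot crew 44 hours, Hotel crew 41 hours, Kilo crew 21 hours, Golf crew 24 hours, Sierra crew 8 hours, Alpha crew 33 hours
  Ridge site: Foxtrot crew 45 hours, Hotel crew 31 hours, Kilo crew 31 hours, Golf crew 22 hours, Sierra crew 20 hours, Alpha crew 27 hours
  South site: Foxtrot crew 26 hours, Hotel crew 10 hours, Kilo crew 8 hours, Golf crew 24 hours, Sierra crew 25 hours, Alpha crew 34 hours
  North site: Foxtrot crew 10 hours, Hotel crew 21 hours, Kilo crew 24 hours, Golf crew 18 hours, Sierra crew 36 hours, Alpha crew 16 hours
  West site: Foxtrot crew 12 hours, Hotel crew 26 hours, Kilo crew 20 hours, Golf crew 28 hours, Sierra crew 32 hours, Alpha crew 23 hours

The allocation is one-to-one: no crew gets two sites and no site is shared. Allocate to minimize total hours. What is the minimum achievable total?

Min total: 79 hours

Optimal: Foxtrot crew→West site (12 hours), Hotel crew→South site (10 hours), Kilo crew→East site (11 hours), Golf crew→Ridge site (22 hours), Sierra crew→Harbor site (8 hours), Alpha crew→North site (16 hours) — total 12+10+11+22+8+16 = 79 hours.
Min-entry greedy (repeatedly take the single cheapest remaining cell) gives 96 hours, worse by 17.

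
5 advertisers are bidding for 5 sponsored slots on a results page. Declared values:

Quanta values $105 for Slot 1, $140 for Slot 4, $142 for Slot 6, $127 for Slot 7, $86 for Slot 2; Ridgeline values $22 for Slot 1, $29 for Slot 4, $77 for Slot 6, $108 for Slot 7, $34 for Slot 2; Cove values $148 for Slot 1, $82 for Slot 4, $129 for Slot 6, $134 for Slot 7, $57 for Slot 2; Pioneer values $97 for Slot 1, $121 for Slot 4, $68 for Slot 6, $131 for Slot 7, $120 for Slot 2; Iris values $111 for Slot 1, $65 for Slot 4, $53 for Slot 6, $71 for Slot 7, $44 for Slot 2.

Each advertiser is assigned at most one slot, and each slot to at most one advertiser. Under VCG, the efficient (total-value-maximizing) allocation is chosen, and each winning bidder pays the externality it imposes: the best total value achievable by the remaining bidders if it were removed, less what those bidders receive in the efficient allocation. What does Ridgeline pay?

Ridgeline pays $11.

Efficient allocation: Quanta→Slot 4 ($140), Ridgeline→Slot 7 ($108), Cove→Slot 6 ($129), Pioneer→Slot 2 ($120), Iris→Slot 1 ($111); total welfare W = $608.
Ridgeline receives Slot 7 at value $108, so the others get W − 108 = $500.
Without Ridgeline: best allocation of the remaining 4 bidders over all 5 slots is Quanta→Slot 4 ($140), Cove→Slot 6 ($129), Pioneer→Slot 7 ($131), Iris→Slot 1 ($111), total $511.
VCG payment = (others' best without Ridgeline) − (others' welfare with Ridgeline) = 511 − 500 = $11.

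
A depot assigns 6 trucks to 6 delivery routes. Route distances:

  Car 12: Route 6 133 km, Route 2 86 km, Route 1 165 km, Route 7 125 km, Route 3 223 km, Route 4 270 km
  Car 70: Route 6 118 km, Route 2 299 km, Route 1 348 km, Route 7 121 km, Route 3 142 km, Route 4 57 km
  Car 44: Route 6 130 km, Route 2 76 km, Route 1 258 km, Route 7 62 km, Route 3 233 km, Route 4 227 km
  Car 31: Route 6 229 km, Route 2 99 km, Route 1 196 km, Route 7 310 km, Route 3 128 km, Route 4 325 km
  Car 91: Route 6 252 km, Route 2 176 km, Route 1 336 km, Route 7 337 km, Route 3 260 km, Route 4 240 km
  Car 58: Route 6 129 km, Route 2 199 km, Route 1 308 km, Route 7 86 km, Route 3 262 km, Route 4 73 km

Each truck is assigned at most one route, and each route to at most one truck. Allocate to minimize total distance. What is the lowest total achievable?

Optimal: Car 12→Route 1 (165 km), Car 70→Route 4 (57 km), Car 44→Route 7 (62 km), Car 31→Route 3 (128 km), Car 91→Route 2 (176 km), Car 58→Route 6 (129 km) — total 165+57+62+128+176+129 = 717 km.
Row-greedy (each truck in turn takes its cheapest remaining route) gives 893 km, worse by 176.
Next-best assignment: Car 12→Route 1, Car 70→Route 6, Car 44→Route 7, Car 31→Route 3, Car 91→Route 2, Car 58→Route 4 = 722 km.
No other one-to-one assignment undercuts 717 km.

Minimum total: 717 km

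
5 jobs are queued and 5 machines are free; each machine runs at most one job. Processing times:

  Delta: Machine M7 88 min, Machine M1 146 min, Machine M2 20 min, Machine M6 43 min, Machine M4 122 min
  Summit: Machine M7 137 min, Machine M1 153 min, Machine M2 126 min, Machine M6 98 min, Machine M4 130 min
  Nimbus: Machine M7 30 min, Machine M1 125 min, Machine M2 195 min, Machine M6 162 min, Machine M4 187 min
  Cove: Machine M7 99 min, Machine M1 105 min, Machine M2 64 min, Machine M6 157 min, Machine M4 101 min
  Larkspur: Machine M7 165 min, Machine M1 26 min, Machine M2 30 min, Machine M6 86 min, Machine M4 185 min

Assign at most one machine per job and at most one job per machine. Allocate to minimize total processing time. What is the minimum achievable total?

Optimal: Delta→Machine M2 (20 min), Summit→Machine M6 (98 min), Nimbus→Machine M7 (30 min), Cove→Machine M4 (101 min), Larkspur→Machine M1 (26 min) — total 20+98+30+101+26 = 275 min.
Every other assignment is strictly worse.

Minimum total: 275 min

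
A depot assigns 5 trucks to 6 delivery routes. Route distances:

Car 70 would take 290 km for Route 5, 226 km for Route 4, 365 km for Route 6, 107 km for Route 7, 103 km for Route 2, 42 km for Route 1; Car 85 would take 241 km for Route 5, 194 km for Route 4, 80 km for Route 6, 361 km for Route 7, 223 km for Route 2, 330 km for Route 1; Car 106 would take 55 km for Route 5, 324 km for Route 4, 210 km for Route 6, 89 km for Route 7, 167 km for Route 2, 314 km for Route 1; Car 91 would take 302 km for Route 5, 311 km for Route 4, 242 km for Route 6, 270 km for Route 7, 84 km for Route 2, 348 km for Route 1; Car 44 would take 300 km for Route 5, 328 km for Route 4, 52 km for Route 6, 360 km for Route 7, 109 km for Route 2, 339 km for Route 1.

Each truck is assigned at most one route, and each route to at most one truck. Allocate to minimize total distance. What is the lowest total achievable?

This is a one-to-one assignment (minimum-cost bipartite matching).
Optimal: Car 70→Route 1 (42 km), Car 85→Route 4 (194 km), Car 106→Route 5 (55 km), Car 91→Route 2 (84 km), Car 44→Route 6 (52 km) — total 42+194+55+84+52 = 427 km.
Next-best assignment: Car 70→Route 1, Car 85→Route 4, Car 106→Route 7, Car 91→Route 2, Car 44→Route 6 = 461 km.
Swapping Car 85↔Car 91 (Car 85→Route 2 223 km, Car 91→Route 4 311 km) adds 256.

Minimum total: 427 km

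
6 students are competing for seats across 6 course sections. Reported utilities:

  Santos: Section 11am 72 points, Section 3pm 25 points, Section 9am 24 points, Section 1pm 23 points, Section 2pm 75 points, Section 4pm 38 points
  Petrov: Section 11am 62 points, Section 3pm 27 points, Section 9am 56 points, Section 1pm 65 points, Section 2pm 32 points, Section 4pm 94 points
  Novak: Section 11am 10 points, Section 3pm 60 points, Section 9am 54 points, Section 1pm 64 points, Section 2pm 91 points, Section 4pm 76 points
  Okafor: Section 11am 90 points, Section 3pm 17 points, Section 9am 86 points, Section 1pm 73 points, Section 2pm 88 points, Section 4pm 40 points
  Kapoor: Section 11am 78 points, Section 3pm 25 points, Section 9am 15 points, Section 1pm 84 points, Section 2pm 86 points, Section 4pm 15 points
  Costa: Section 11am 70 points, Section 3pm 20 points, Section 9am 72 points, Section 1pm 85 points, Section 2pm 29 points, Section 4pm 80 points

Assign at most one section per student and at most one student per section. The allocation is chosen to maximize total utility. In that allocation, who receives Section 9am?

Okafor receives Section 9am.

Treat this as an assignment problem: match each student to one section.
Optimal: Santos→Section 11am (72 points), Petrov→Section 4pm (94 points), Novak→Section 3pm (60 points), Okafor→Section 9am (86 points), Kapoor→Section 2pm (86 points), Costa→Section 1pm (85 points) — total 72+94+60+86+86+85 = 483 points.
Max-entry greedy (repeatedly take the single best remaining cell) gives 400 points, worse by 83.
Next-best assignment: Santos→Section 2pm, Petrov→Section 4pm, Novak→Section 3pm, Okafor→Section 9am, Kapoor→Section 11am, Costa→Section 1pm = 478 points.
Okafor's own top section is Section 11am (90 points), but forcing Okafor→Section 11am and reassigning the rest optimally gives only 475 points — worse by 8.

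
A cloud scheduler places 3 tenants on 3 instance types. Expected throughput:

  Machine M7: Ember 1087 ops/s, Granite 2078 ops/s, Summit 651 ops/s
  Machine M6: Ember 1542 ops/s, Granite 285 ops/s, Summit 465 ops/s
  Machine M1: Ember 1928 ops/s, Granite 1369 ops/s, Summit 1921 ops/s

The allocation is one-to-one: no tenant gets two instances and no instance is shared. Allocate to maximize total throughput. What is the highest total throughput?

Optimal: Ember→Machine M6 (1542 ops/s), Granite→Machine M7 (2078 ops/s), Summit→Machine M1 (1921 ops/s) — total 1542+2078+1921 = 5541 ops/s.
Row-greedy (each tenant in turn takes its best remaining instance) gives 4471 ops/s, worse by 1070.
Next-best assignment: Ember→Machine M1, Granite→Machine M7, Summit→Machine M6 = 4471 ops/s.
Every other assignment is strictly worse.

Max total: 5541 ops/s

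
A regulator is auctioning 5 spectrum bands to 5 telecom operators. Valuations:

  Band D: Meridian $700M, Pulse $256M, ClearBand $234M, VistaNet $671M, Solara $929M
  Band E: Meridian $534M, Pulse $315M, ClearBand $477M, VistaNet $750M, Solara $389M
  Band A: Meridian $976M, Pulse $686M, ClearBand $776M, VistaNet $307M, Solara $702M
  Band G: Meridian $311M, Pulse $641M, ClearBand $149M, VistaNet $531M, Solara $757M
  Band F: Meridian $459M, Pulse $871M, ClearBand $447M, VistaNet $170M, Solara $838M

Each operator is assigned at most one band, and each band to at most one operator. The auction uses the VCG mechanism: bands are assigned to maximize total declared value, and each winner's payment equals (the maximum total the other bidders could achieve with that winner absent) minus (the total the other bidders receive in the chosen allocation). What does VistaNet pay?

Efficient allocation: Meridian→Band D ($700M), Pulse→Band F ($871M), ClearBand→Band A ($776M), VistaNet→Band E ($750M), Solara→Band G ($757M); total welfare W = $3854M.
VistaNet receives Band E at value $750M, so the others get W − 750 = $3104M.
Without VistaNet: best allocation of the remaining 4 bidders over all 5 bands is Meridian→Band A ($976M), Pulse→Band F ($871M), ClearBand→Band E ($477M), Solara→Band D ($929M), total $3253M.
VCG payment = (others' best without VistaNet) − (others' welfare with VistaNet) = 3253 − 3104 = $149M.

VistaNet pays $149M.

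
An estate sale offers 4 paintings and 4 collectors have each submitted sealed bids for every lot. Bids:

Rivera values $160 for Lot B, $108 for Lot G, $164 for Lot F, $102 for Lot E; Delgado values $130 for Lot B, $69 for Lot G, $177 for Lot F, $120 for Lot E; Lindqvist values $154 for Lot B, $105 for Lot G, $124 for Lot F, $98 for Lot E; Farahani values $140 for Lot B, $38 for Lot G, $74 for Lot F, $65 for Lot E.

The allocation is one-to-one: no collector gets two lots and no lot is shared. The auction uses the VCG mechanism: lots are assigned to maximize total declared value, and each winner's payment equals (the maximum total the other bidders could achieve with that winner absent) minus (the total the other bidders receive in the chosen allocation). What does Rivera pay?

Rivera pays $57.

Efficient allocation: Rivera→Lot F ($164), Delgado→Lot E ($120), Lindqvist→Lot G ($105), Farahani→Lot B ($140); total welfare W = $529.
Rivera receives Lot F at value $164, so the others get W − 164 = $365.
Without Rivera: best allocation of the remaining 3 bidders over all 4 lots is Delgado→Lot F ($177), Lindqvist→Lot G ($105), Farahani→Lot B ($140), total $422.
VCG payment = (others' best without Rivera) − (others' welfare with Rivera) = 422 − 365 = $57.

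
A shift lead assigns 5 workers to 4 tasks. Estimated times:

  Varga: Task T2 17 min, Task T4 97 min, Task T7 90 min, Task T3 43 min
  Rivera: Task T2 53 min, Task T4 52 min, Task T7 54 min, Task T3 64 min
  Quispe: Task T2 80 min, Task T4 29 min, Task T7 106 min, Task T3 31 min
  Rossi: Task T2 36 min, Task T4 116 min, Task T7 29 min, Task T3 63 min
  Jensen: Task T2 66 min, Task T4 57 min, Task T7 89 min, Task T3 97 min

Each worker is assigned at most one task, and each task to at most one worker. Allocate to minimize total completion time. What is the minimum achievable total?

Treat this as an assignment problem: match each worker to one task.
Optimal: Varga→Task T2 (17 min), Rivera→Task T4 (52 min), Rossi→Task T7 (29 min), Quispe→Task T3 (31 min) — total 17+52+29+31 = 129 min.
Min-entry greedy (repeatedly take the single cheapest remaining cell) gives 139 min, worse by 10.
Next-best assignment: Varga→Task T2, Jensen→Task T4, Rossi→Task T7, Quispe→Task T3 = 134 min.
Swapping Quispe↔Rossi (Quispe→Task T7 106 min, Rossi→Task T3 63 min) adds 109.
Every other assignment is strictly worse.

Min total: 129 min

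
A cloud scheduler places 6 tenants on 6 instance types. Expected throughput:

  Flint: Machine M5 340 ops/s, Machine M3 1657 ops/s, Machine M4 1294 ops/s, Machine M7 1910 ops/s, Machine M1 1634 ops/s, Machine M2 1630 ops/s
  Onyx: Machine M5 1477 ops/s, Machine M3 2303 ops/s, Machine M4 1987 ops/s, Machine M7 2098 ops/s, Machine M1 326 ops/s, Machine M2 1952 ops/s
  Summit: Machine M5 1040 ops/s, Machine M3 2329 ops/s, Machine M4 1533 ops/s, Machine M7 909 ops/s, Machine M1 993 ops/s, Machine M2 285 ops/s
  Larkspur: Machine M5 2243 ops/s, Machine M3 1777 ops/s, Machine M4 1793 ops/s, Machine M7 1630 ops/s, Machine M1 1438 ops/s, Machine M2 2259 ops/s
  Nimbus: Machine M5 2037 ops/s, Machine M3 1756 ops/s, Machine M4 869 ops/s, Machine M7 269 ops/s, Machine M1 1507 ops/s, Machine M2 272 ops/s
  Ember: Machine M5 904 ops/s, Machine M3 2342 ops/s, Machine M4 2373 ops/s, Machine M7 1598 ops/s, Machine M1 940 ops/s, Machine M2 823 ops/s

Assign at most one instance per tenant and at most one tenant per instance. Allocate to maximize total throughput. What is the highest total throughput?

Max total: 12730 ops/s

Optimal: Flint→Machine M1 (1634 ops/s), Onyx→Machine M7 (2098 ops/s), Summit→Machine M3 (2329 ops/s), Larkspur→Machine M2 (2259 ops/s), Nimbus→Machine M5 (2037 ops/s), Ember→Machine M4 (2373 ops/s) — total 1634+2098+2329+2259+2037+2373 = 12730 ops/s.
Row-greedy (each tenant in turn takes its best remaining instance) gives 10982 ops/s, worse by 1748.
Swapping Nimbus↔Onyx (Nimbus→Machine M7 269 ops/s, Onyx→Machine M5 1477 ops/s) loses 2389.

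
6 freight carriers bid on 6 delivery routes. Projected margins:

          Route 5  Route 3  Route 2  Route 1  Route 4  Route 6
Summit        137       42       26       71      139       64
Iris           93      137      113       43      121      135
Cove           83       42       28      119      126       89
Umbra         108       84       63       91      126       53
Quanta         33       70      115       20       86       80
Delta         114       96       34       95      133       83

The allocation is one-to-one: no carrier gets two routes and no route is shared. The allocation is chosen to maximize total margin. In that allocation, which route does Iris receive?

This is a one-to-one assignment (maximum-weight bipartite matching).
Optimal: Summit→Route 5 ($137k), Iris→Route 6 ($135k), Cove→Route 1 ($119k), Umbra→Route 4 ($126k), Quanta→Route 2 ($115k), Delta→Route 3 ($96k) — total 137+135+119+126+115+96 = $728k.
Max-entry greedy (repeatedly take the single best remaining cell) gives $677k, worse by 51.
Swapping Iris↔Delta (Iris→Route 3 $137k, Delta→Route 6 $83k) loses 11.
Iris's own top route is Route 3 ($137k), but forcing Iris→Route 3 and reassigning the rest optimally gives only $717k — worse by 11.

Iris receives Route 6.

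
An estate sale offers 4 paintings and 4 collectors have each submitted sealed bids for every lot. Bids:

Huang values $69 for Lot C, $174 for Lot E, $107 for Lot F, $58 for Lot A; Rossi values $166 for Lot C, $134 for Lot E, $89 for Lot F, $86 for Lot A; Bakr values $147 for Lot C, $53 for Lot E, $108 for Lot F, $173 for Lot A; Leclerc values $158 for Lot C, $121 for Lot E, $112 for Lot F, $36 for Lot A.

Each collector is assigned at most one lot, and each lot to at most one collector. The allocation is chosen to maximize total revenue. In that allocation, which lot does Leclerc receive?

This is a one-to-one assignment (maximum-weight bipartite matching).
Optimal: Huang→Lot E ($174), Rossi→Lot C ($166), Bakr→Lot A ($173), Leclerc→Lot F ($112) — total 174+166+173+112 = $625.
Swapping Bakr↔Leclerc (Bakr→Lot F $108, Leclerc→Lot A $36) loses 141.
Leclerc's own top lot is Lot C ($158), but forcing Leclerc→Lot C and reassigning the rest optimally gives only $594 — worse by 31.

Leclerc receives Lot F.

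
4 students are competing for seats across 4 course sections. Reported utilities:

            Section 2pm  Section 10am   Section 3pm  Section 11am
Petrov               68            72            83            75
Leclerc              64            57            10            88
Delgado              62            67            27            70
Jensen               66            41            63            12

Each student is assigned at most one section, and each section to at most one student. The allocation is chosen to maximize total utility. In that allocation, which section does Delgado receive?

This is a one-to-one assignment (maximum-weight bipartite matching).
Optimal: Petrov→Section 3pm (83 points), Leclerc→Section 11am (88 points), Delgado→Section 10am (67 points), Jensen→Section 2pm (66 points) — total 83+88+67+66 = 304 points.
Next-best assignment: Petrov→Section 2pm, Leclerc→Section 11am, Delgado→Section 10am, Jensen→Section 3pm = 286 points.
Swapping Leclerc↔Delgado (Leclerc→Section 10am 57 points, Delgado→Section 11am 70 points) loses 28.
Delgado's own top section is Section 11am (70 points), but forcing Delgado→Section 11am and reassigning the rest optimally gives only 276 points — worse by 28.

Delgado receives Section 10am.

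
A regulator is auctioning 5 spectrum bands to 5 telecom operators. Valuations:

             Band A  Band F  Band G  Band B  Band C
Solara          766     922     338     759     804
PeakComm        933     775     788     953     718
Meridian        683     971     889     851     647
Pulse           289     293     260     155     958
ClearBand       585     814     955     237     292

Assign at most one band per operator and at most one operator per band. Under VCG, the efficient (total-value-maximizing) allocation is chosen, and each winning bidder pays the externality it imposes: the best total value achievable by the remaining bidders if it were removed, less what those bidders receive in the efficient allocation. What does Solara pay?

Efficient allocation: Solara→Band F ($922M), PeakComm→Band A ($933M), Meridian→Band B ($851M), Pulse→Band C ($958M), ClearBand→Band G ($955M); total welfare W = $4619M.
Solara receives Band F at value $922M, so the others get W − 922 = $3697M.
Without Solara: best allocation of the remaining 4 bidders over all 5 bands is PeakComm→Band B ($953M), Meridian→Band F ($971M), Pulse→Band C ($958M), ClearBand→Band G ($955M), total $3837M.
VCG payment = (others' best without Solara) − (others' welfare with Solara) = 3837 − 3697 = $140M.

Solara pays $140M.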